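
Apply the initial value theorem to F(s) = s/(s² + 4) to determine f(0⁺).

f(0⁺) = lim_{s→∞} s·s/(s² + 4) = lim_{s→∞} s²/(s² + 4) = 1

Final answer: 1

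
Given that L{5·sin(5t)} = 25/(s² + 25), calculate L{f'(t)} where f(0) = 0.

L{f'(t)} = s·F(s) - f(0) = s·25/(s² + 25) - 0 = 25s/(s² + 25)

Final answer: 25s/(s² + 25)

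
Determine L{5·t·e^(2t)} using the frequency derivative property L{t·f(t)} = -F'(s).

L{e^(2t)} = 1/(s-2). By frequency derivative: L{t·e^(2t)} = -d/ds[1/(s-2)] = -(-1)/(s-2)² = 1/(s-2)². Then L{5·t·e^(2t)} = 5·1/(s-2)² = 5/(s-2)²

Final answer: 5/(s-2)²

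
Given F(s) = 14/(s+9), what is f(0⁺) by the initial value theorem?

f(0⁺) = lim_{s→∞} s·14/(s+9) = lim_{s→∞} 14s/(s+9) = 14

Final answer: 14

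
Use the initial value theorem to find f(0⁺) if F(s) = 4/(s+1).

f(0⁺) = lim_{s→∞} s·4/(s+1) = lim_{s→∞} 4s/(s+1) = 4

Final answer: 4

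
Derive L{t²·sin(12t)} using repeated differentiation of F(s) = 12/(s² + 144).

F(s) = 12/(s² + 144). F'(s) = -24s/(s² + 144)². F''(s) = -24(144 - 3s²)/(s² + 144)³ = (72s² - 3456)/(s² + 144)³. So L{t²·sin(12t)} = (-1)² F''(s) = (72s² - 3456)/(s² + 144)³

Final answer: (72s² - 3456)/(s² + 144)³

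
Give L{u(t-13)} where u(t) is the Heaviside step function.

L{u(t-a)} = e^(-as)/s. Here a=13, so L{u(t-13)} = e^(-13s)/s

Final answer: e^(-13s)/s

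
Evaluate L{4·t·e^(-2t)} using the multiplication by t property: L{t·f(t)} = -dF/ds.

Using L{t^n·e^(at)} = n!/(s-a)^(n+1), L{t·e^(-2t)} = 1/(s+2)^2, so L{4·t·e^(-2t)} = 4·1/(s+2)^2 = 4/(s+2)^2

Final answer: 4/(s+2)^2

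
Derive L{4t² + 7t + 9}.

L{4t² + 7t + 9} = 4·2/s³ + 7/s² + 9/s = 8/s³ + 7/s² + 9/s

Final answer: 8/s³ + 7/s² + 9/s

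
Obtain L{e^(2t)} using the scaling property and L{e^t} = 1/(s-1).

Using L{f(at)} = (1/a)F(s/a) with a=2 and f(t) = e^t: L{e^(2t)} = (1/2) · 1/((s/2)-1) = (1/2) · 2/(s-2) = 1/(s-2)

Final answer: 1/(s-2)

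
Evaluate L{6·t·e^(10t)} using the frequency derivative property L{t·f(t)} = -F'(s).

L{e^(10t)} = 1/(s-10). By frequency derivative: L{t·e^(10t)} = -d/ds[1/(s-10)] = -(-1)/(s-10)² = 1/(s-10)². Then L{6·t·e^(10t)} = 6·1/(s-10)² = 6/(s-10)²

Final answer: 6/(s-10)²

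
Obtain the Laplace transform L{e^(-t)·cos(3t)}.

L{e^(at)·cos(ωt)} = (s-a)/((s-a)² + ω²), so L{e^(-t)·cos(3t)} = (s+1)/((s+1)² + 9)

Final answer: (s+1)/((s+1)² + 9)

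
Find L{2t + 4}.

L{2t + 4} = 2·L{t} + 4·L{1} = 2/s² + 4/s

Final answer: 2/s² + 4/s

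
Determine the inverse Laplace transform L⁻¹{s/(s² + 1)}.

L⁻¹{s/(s² + 1)} = cos(t)

Final answer: cos(t)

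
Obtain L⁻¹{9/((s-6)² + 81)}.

Form: b/((s-a)² + b²) → e^(at)sin(bt). With a=6, b=9

Final answer: e^(6t)·sin(9t)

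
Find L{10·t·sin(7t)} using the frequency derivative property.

L{sin(7t)} = 7/(s² + 49). By L{t·f(t)} = -F'(s): -d/ds[7/(s² + 49)] = -(7)·(-2s)/(s² + 49)² = 14s/(s² + 49)². Then L{10·t·sin(7t)} = 10·14s/(s² + 49)² = 140s/(s² + 49)²

Final answer: 140s/(s² + 49)²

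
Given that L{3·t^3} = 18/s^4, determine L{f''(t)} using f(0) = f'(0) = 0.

L{f''(t)} = s²F(s) - sf(0) - f'(0) = s²·18/s^4 - 0 - 0 = 18/s^2

Final answer: 18/s^2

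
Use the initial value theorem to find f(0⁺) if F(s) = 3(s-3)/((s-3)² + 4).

f(0⁺) = lim_{s→∞} sF(s) = lim_{s→∞} 3s(s-3)/((s-3)² + 4) = 3

Final answer: 3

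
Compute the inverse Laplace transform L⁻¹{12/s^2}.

L⁻¹{n!/s^(n+1)} = t^n with n=1. So L⁻¹{1/s^2} = t, and L⁻¹{12/s^2} = (12/1)·t = 12·t

Final answer: 12·t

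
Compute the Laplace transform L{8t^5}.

L{8t^5} = 8 · L{t^5} = 8 · 120/s^6 = 960/s^6

Final answer: 960/s^6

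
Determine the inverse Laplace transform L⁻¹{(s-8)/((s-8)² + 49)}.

Using frequency shift, L⁻¹{(s-8)/((s-8)² + 49)} = e^(8t)·cos(7t)

Final answer: e^(8t)·cos(7t)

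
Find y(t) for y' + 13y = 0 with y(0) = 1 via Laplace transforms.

L{y'} + 13L{y} = 0. sY - 1 + 13Y = 0. Y(s+13) = 1. Y = 1/(s+13)

Final answer: y(t) = e^(-13t)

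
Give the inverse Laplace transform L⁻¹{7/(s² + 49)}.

L⁻¹{7/(s² + 49)} = sin(7t)

Final answer: sin(7t)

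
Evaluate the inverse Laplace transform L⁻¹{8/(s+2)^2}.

L⁻¹{n!/(s-a)^(n+1)} = t^n·e^(at) with n=1, a=-2. So L⁻¹{1/(s+2)^2} = t·e^(-2t), and L⁻¹{8/(s+2)^2} = (8/1)·t·e^(-2t) = 8·t·e^(-2t)

Final answer: 8·t·e^(-2t)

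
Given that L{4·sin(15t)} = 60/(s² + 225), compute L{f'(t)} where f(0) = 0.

L{f'(t)} = s·F(s) - f(0) = s·60/(s² + 225) - 0 = 60s/(s² + 225)

Final answer: 60s/(s² + 225)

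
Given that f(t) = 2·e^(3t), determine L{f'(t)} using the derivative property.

f(0) = 2, F(s) = 2/(s-3). L{f'(t)} = s·F(s) - f(0) = 2s/(s-3) - 2 = (2s - 2(s-3))/(s-3) = 6/(s-3)

Final answer: 6/(s-3)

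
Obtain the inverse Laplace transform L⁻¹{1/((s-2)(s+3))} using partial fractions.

Decompose: A/(s-2) + B/(s+3). A = 1/5, B = -1/5. f(t) = (e^(2t) - e^(-3t))/5

Final answer: (e^(2t) - e^(-3t))/5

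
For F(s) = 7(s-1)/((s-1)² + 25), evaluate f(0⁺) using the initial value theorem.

f(0⁺) = lim_{s→∞} sF(s) = lim_{s→∞} 7s(s-1)/((s-1)² + 25) = 7

Final answer: 7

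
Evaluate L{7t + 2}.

L{7t + 2} = 7·L{t} + 2·L{1} = 7/s² + 2/s

Final answer: 7/s² + 2/s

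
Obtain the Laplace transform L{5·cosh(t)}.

L{cosh(ωt)} = s/(s² - ω²), so L{cosh(t)} = s/(s² - 1). Then L{5·cosh(t)} = 5·s/(s² - 1) = 5s/(s² - 1)

Final answer: 5s/(s² - 1)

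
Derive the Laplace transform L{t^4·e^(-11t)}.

L{t^n·e^(at)} = n!/(s-a)^(n+1), so L{t^4·e^(-11t)} = 24/(s+11)^5

Final answer: 24/(s+11)^5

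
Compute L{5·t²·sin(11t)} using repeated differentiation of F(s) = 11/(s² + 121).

F(s) = 11/(s² + 121). F'(s) = -22s/(s² + 121)². F''(s) = -22(121 - 3s²)/(s² + 121)³ = (66s² - 2662)/(s² + 121)³. So L{t²·sin(11t)} = (-1)² F''(s) = (66s² - 2662)/(s² + 121)³. Then L{5·t²·sin(11t)} = 5·(66s² - 2662)/(s² + 121)³ = (330s² - 13310)/(s² + 121)³

Final answer: (330s² - 13310)/(s² + 121)³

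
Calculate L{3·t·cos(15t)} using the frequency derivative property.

L{cos(15t)} = s/(s² + 225). Derivative: d/ds[s/(s² + 225)] = [(s² + 225) - s·2s]/(s² + 225)² = (225 - s²)/(s² + 225)². So L{t·cos(15t)} = -F'(s) = (s² - 225)/(s² + 225)². Then L{3·t·cos(15t)} = 3·(s² - 225)/(s² + 225)²

Final answer: 3·(s² - 225)/(s² + 225)²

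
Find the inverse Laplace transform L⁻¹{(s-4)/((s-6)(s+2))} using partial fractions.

Using partial fractions, f(t) = (2e^(6t) + 6e^(-2t))/8

Final answer: (2e^(6t) + 6e^(-2t))/8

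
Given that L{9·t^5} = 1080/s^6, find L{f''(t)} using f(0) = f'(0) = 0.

L{f''(t)} = s²F(s) - sf(0) - f'(0) = s²·1080/s^6 - 0 - 0 = 1080/s^4

Final answer: 1080/s^4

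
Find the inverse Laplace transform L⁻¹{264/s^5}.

L⁻¹{n!/s^(n+1)} = t^n with n=4. So L⁻¹{24/s^5} = t^4, and L⁻¹{264/s^5} = (264/24)·t^4 = 11·t^4

Final answer: 11·t^4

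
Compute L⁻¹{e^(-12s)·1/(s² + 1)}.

L⁻¹{1/(s² + 1)} = sin(t). By the time shift theorem, L⁻¹{e^(-as)F(s)} = u(t-a)f(t-a) with a=12, so L⁻¹{e^(-12s)·1/(s² + 1)} = u(t-12)·sin((t-12))

Final answer: u(t-12)·sin((t-12))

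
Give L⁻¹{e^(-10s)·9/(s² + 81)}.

L⁻¹{9/(s² + 81)} = sin(9t). By the time shift theorem, L⁻¹{e^(-as)F(s)} = u(t-a)f(t-a) with a=10, so L⁻¹{e^(-10s)·9/(s² + 81)} = u(t-10)·sin(9(t-10))

Final answer: u(t-10)·sin(9(t-10))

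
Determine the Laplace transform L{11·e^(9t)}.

L{e^(at)} = 1/(s-a), so L{e^(9t)} = 1/(s-9). Then L{11·e^(9t)} = 11/(s-9)

Final answer: 11/(s-9)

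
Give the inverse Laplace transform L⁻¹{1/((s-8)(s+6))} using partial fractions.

Decompose: A/(s-8) + B/(s+6). A = 1/14, B = -1/14. f(t) = (e^(8t) - e^(-6t))/14

Final answer: (e^(8t) - e^(-6t))/14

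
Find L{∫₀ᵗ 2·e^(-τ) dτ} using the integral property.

L{∫₀ᵗ f(τ)dτ} = F(s)/s with F(s) = 2/(s+1), so L{∫₀ᵗ 2·e^(-τ) dτ} = 2/(s(s+1))

Final answer: 2/(s(s+1))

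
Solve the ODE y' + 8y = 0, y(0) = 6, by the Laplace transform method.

L{y'} + 8L{y} = 0. sY - 6 + 8Y = 0. Y(s+8) = 6. Y = 6/(s+8)

Final answer: y(t) = 6e^(-8t)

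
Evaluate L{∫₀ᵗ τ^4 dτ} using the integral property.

L{∫₀ᵗ f(τ)dτ} = F(s)/s with f(t) = t^4. F(s) = 24/s^5, so L{∫₀ᵗ τ^4 dτ} = (24/s^5)/s = 24/s^6. (Check: ∫₀ᵗ τ^4 dτ = t^5/5.)

Final answer: 24/s^6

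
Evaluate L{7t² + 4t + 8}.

L{7t² + 4t + 8} = 7·2/s³ + 4/s² + 8/s = 14/s³ + 4/s² + 8/s

Final answer: 14/s³ + 4/s² + 8/s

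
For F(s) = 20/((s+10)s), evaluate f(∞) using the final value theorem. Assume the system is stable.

f(∞) = lim_{s→0} sF(s) = lim_{s→0} 20/(s+10) = 2

Final answer: 2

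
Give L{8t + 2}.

L{8t + 2} = 8·L{t} + 2·L{1} = 8/s² + 2/s

Final answer: 8/s² + 2/s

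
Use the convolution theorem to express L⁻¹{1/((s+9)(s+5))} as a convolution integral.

1/((s+9)(s+5)) = (1/(s+9))·(1/(s+5)) = L{e^(-9t)}·L{e^(-5t)}. So f(t) = e^(-9t)*e^(-5t) = ∫₀ᵗ e^(-9τ)·e^(-5(t-τ)) dτ

Final answer: ∫₀ᵗ e^(-9τ)·e^(-5(t-τ)) dτ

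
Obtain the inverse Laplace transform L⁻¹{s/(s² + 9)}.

L⁻¹{s/(s² + 9)} = cos(3t)

Final answer: cos(3t)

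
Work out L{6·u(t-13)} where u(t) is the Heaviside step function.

L{u(t-a)} = e^(-as)/s. Here a=13, so L{u(t-13)} = e^(-13s)/s, and L{6·u(t-13)} = 6·e^(-13s)/s

Final answer: 6·e^(-13s)/s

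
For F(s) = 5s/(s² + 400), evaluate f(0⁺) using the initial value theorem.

f(0⁺) = lim_{s→∞} s·5s/(s² + 400) = lim_{s→∞} 5s²/(s² + 400) = 5

Final answer: 5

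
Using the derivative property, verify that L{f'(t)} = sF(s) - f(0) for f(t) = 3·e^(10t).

f'(t) = 30e^(10t). Direct: L{f'(t)} = 30/(s-10). Property: s·3/(s-10) - 3 = (3s - 3(s-10))/(s-10) = 30/(s-10). ✓

Final answer: 30/(s-10)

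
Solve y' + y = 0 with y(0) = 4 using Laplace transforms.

L{y'} + L{y} = 0. sY - 4 + Y = 0. Y(s+1) = 4. Y = 4/(s+1)

Final answer: y(t) = 4e^(-t)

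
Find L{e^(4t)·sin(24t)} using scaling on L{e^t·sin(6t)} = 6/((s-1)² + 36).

Scaling with a=4: L{e^(4t)·sin(24t)} = (1/4) · 6/((s/4-1)² + 36). Simplifying: 24/((s-4)² + 576)

Final answer: 24/((s-4)² + 576)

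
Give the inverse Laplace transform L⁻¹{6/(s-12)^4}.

L⁻¹{n!/(s-a)^(n+1)} = t^n·e^(at), so L⁻¹{6/(s-12)^4} = t^3·e^(12t)

Final answer: t^3·e^(12t)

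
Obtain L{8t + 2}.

L{8t + 2} = 8·L{t} + 2·L{1} = 8/s² + 2/s

Final answer: 8/s² + 2/s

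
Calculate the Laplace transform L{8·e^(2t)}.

L{e^(at)} = 1/(s-a), so L{e^(2t)} = 1/(s-2). Then L{8·e^(2t)} = 8/(s-2)

Final answer: 8/(s-2)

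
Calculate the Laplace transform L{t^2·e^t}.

L{t^n·e^(at)} = n!/(s-a)^(n+1), so L{t^2·e^t} = 2/(s-1)^3

Final answer: 2/(s-1)^3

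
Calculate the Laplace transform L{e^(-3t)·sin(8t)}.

L{e^(at)·sin(ωt)} = ω/((s-a)² + ω²), so L{e^(-3t)·sin(8t)} = 8/((s+3)² + 64)

Final answer: 8/((s+3)² + 64)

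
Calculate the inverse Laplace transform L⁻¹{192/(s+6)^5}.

L⁻¹{n!/(s-a)^(n+1)} = t^n·e^(at) with n=4, a=-6. So L⁻¹{24/(s+6)^5} = t^4·e^(-6t), and L⁻¹{192/(s+6)^5} = (192/24)·t^4·e^(-6t) = 8·t^4·e^(-6t)

Final answer: 8·t^4·e^(-6t)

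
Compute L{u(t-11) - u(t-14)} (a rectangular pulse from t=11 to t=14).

L{u(t-a)} = e^(-as)/s. L{u(t-11) - u(t-14)} = (e^(-11s) - e^(-14s))/s

Final answer: (e^(-11s) - e^(-14s))/s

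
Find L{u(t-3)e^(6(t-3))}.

u(t-a)f(t-a) with f(t)=e^(6t). L{e^(6t)} = 1/(s-6). By time shift: e^(-3s)/(s-6)

Final answer: e^(-3s)/(s-6)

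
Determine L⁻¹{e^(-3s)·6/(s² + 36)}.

L⁻¹{6/(s² + 36)} = sin(6t). By the time shift theorem, L⁻¹{e^(-as)F(s)} = u(t-a)f(t-a) with a=3, so L⁻¹{e^(-3s)·6/(s² + 36)} = u(t-3)·sin(6(t-3))

Final answer: u(t-3)·sin(6(t-3))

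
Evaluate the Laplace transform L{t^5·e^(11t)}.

L{t^n·e^(at)} = n!/(s-a)^(n+1), so L{t^5·e^(11t)} = 120/(s-11)^6

Final answer: 120/(s-11)^6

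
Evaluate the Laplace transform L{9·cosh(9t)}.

L{cosh(ωt)} = s/(s² - ω²), so L{cosh(9t)} = s/(s² - 81). Then L{9·cosh(9t)} = 9·s/(s² - 81) = 9s/(s² - 81)

Final answer: 9s/(s² - 81)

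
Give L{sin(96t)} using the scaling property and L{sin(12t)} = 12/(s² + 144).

Using L{f(at)} = (1/a)F(s/a) with a=8: L{sin(96t)} = (1/8) · 12/((s/8)² + 144) = (1/8) · 12·64/(s² + 9216) = 96/(s² + 9216)

Final answer: 96/(s² + 9216)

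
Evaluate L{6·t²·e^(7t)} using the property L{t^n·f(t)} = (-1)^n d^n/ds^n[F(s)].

L{e^(7t)} = 1/(s-7). d/ds[1/(s-7)] = -1/(s-7)². d²/ds²[1/(s-7)] = 2/(s-7)³. So L{t²·e^(7t)} = (-1)² · 2/(s-7)³ = 2/(s-7)³. Then L{6·t²·e^(7t)} = 6·2/(s-7)³ = 12/(s-7)³

Final answer: 12/(s-7)³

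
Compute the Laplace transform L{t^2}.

L{t^n} = n!/s^(n+1), so L{t^2} = 2/s^3

Final answer: 2/s^3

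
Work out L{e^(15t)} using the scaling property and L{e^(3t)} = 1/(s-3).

Using L{f(at)} = (1/a)F(s/a) with a=5 and f(t) = e^(3t): L{e^(15t)} = (1/5) · 1/((s/5)-3) = (1/5) · 5/(s-15) = 1/(s-15)

Final answer: 1/(s-15)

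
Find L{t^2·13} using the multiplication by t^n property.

L{13} = 13/s. d^1/ds^1[1/s] = -1/s². d^2/ds^2[1/s] = 2/s^3. So L{t^2} = (-1)^{2}·2/s^3 = 2/s^3. Then L{t^2·13} = 13·2/s^3 = 26/s^3

Final answer: 26/s^3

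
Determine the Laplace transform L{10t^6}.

L{10t^6} = 10 · L{t^6} = 10 · 720/s^7 = 7200/s^7

Final answer: 7200/s^7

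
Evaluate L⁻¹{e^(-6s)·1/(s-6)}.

L⁻¹{1/(s-6)} = e^(6t). By the time shift theorem, L⁻¹{e^(-as)F(s)} = u(t-a)f(t-a) with a=6, so L⁻¹{e^(-6s)·1/(s-6)} = u(t-6)·e^(6(t-6))

Final answer: u(t-6)·e^(6(t-6))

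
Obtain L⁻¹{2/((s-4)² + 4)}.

Form: b/((s-a)² + b²) → e^(at)sin(bt). With a=4, b=2

Final answer: e^(4t)·sin(2t)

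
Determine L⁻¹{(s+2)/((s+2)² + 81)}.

Using frequency shift: L⁻¹{(s-a)/((s-a)² + b²)} = e^(at)cos(bt). Here a=-2, b=9

Final answer: e^(-2t)·cos(9t)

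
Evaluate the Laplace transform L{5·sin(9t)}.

L{sin(ωt)} = ω/(s² + ω²), so L{sin(9t)} = 9/(s² + 81). Then L{5·sin(9t)} = 5·9/(s² + 81) = 45/(s² + 81)

Final answer: 45/(s² + 81)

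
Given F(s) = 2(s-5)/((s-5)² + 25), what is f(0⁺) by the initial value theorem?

f(0⁺) = lim_{s→∞} sF(s) = lim_{s→∞} 2s(s-5)/((s-5)² + 25) = 2

Final answer: 2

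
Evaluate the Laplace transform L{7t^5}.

L{7t^5} = 7 · L{t^5} = 7 · 120/s^6 = 840/s^6

Final answer: 840/s^6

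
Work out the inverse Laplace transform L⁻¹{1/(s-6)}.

L⁻¹{1/(s-a)} = e^(at), so L⁻¹{1/(s-6)} = e^(6t)

Final answer: e^(6t)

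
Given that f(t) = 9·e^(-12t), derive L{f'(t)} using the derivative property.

f(0) = 9, F(s) = 9/(s+12). L{f'(t)} = s·F(s) - f(0) = 9s/(s+12) - 9 = (9s - 9(s+12))/(s+12) = -108/(s+12)

Final answer: -108/(s+12)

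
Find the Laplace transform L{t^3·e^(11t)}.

L{t^n·e^(at)} = n!/(s-a)^(n+1), so L{t^3·e^(11t)} = 6/(s-11)^4

Final answer: 6/(s-11)^4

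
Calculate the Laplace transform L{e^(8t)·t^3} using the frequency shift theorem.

L{e^(at)·t^n} = n!/(s-a)^(n+1), so L{e^(8t)·t^3} = 6/(s-8)^4

Final answer: 6/(s-8)^4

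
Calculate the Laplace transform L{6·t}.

L{t^n} = n!/s^(n+1), so L{t} = 1/s^2. Then L{6·t} = 6·1/s^2 = 6/s^2

Final answer: 6/s^2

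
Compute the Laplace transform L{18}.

L{18} = 18 · L{1} = 18/s

Final answer: 18/s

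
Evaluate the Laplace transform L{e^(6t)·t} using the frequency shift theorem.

L{e^(at)·t^n} = n!/(s-a)^(n+1), so L{e^(6t)·t} = 1/(s-6)^2

Final answer: 1/(s-6)^2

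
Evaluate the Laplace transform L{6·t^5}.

L{t^n} = n!/s^(n+1), so L{t^5} = 120/s^6. Then L{6·t^5} = 6·120/s^6 = 720/s^6

Final answer: 720/s^6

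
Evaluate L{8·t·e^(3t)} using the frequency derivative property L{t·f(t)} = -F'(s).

L{e^(3t)} = 1/(s-3). By frequency derivative: L{t·e^(3t)} = -d/ds[1/(s-3)] = -(-1)/(s-3)² = 1/(s-3)². Then L{8·t·e^(3t)} = 8·1/(s-3)² = 8/(s-3)²

Final answer: 8/(s-3)²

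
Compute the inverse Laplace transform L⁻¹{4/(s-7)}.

L⁻¹{1/(s-a)} = e^(at), so L⁻¹{1/(s-7)} = e^(7t), and L⁻¹{4/(s-7)} = 4·e^(7t)

Final answer: 4·e^(7t)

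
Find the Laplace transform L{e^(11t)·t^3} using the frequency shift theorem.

L{e^(at)·t^n} = n!/(s-a)^(n+1), so L{e^(11t)·t^3} = 6/(s-11)^4

Final answer: 6/(s-11)^4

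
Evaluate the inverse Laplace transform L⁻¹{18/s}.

L⁻¹{c/s} = c, so L⁻¹{18/s} = 18

Final answer: 18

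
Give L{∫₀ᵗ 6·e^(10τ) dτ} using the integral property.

L{∫₀ᵗ f(τ)dτ} = F(s)/s with F(s) = 6/(s-10), so L{∫₀ᵗ 6·e^(10τ) dτ} = 6/(s(s-10))

Final answer: 6/(s(s-10))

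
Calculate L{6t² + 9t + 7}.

L{6t² + 9t + 7} = 6·2/s³ + 9/s² + 7/s = 12/s³ + 9/s² + 7/s

Final answer: 12/s³ + 9/s² + 7/s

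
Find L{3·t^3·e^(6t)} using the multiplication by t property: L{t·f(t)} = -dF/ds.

Using L{t^n·e^(at)} = n!/(s-a)^(n+1), L{t^3·e^(6t)} = 6/(s-6)^4, so L{3·t^3·e^(6t)} = 3·6/(s-6)^4 = 18/(s-6)^4

Final answer: 18/(s-6)^4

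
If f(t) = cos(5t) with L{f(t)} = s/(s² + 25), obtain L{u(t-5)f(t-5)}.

Time shift theorem: L{u(t-a)f(t-a)} = e^(-as)F(s). Here a=5, F(s) = s/(s² + 25), so L{u(t-5)f(t-5)} = e^(-5s)·s/(s² + 25)

Final answer: e^(-5s)·s/(s² + 25)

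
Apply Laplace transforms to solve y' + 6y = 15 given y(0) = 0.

sY + 6Y = 15/s. Y = 15/(s(s+6)). Partial fractions: Y = 5/2/s - 5/2/(s+6)

Final answer: y(t) = 5/2(1 - e^(-6t))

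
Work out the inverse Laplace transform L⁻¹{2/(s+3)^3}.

L⁻¹{n!/(s-a)^(n+1)} = t^n·e^(at), so L⁻¹{2/(s+3)^3} = t^2·e^(-3t)

Final answer: t^2·e^(-3t)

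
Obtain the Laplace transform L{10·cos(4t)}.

L{cos(ωt)} = s/(s² + ω²), so L{cos(4t)} = s/(s² + 16). Then L{10·cos(4t)} = 10·s/(s² + 16) = 10s/(s² + 16)

Final answer: 10s/(s² + 16)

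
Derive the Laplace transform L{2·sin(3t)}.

L{sin(ωt)} = ω/(s² + ω²), so L{sin(3t)} = 3/(s² + 9). Then L{2·sin(3t)} = 2·3/(s² + 9) = 6/(s² + 9)

Final answer: 6/(s² + 9)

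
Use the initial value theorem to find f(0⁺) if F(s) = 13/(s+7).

f(0⁺) = lim_{s→∞} s·13/(s+7) = lim_{s→∞} 13s/(s+7) = 13

Final answer: 13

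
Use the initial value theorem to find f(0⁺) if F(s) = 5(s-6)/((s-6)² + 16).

f(0⁺) = lim_{s→∞} sF(s) = lim_{s→∞} 5s(s-6)/((s-6)² + 16) = 5

Final answer: 5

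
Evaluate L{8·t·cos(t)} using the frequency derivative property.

L{cos(t)} = s/(s² + 1). Derivative: d/ds[s/(s² + 1)] = [(s² + 1) - s·2s]/(s² + 1)² = (1 - s²)/(s² + 1)². So L{t·cos(t)} = -F'(s) = (s² - 1)/(s² + 1)². Then L{8·t·cos(t)} = 8·(s² - 1)/(s² + 1)²

Final answer: 8·(s² - 1)/(s² + 1)²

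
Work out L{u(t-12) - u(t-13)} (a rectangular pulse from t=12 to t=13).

L{u(t-a)} = e^(-as)/s. L{u(t-12) - u(t-13)} = (e^(-12s) - e^(-13s))/s

Final answer: (e^(-12s) - e^(-13s))/s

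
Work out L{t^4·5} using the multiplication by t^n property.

L{5} = 5/s. d^1/ds^1[1/s] = -1/s². d^2/ds^2[1/s] = 2/s^3. d^3/ds^3[1/s] = -6/s^4. d^4/ds^4[1/s] = 24/s^5. So L{t^4} = (-1)^{4}·24/s^5 = 24/s^5. Then L{t^4·5} = 5·24/s^5 = 120/s^5

Final answer: 120/s^5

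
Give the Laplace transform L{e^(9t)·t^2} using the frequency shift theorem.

L{e^(at)·t^n} = n!/(s-a)^(n+1), so L{e^(9t)·t^2} = 2/(s-9)^3

Final answer: 2/(s-9)^3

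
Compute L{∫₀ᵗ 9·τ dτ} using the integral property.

L{∫₀ᵗ f(τ)dτ} = F(s)/s with f(t) = 9t. F(s) = 9/s^2, so L{∫₀ᵗ 9·τ dτ} = (9/s^2)/s = 9/s^3. (Check: ∫₀ᵗ 9·τ dτ = 9t^2/2.)

Final answer: 9/s^3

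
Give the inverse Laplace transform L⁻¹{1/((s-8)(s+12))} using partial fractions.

Decompose: A/(s-8) + B/(s+12). A = 1/20, B = -1/20. f(t) = (e^(8t) - e^(-12t))/20

Final answer: (e^(8t) - e^(-12t))/20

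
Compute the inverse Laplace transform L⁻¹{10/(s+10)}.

L⁻¹{1/(s-a)} = e^(at), so L⁻¹{1/(s+10)} = e^(-10t), and L⁻¹{10/(s+10)} = 10·e^(-10t)

Final answer: 10·e^(-10t)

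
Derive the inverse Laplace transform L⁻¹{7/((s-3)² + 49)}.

Using frequency shift, L⁻¹{7/((s-3)² + 49)} = e^(3t)·sin(7t)

Final answer: e^(3t)·sin(7t)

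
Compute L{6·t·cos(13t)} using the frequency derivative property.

L{cos(13t)} = s/(s² + 169). Derivative: d/ds[s/(s² + 169)] = [(s² + 169) - s·2s]/(s² + 169)² = (169 - s²)/(s² + 169)². So L{t·cos(13t)} = -F'(s) = (s² - 169)/(s² + 169)². Then L{6·t·cos(13t)} = 6·(s² - 169)/(s² + 169)²

Final answer: 6·(s² - 169)/(s² + 169)²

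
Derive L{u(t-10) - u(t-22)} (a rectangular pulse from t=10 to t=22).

L{u(t-a)} = e^(-as)/s. L{u(t-10) - u(t-22)} = (e^(-10s) - e^(-22s))/s

Final answer: (e^(-10s) - e^(-22s))/s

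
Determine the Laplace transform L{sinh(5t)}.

L{sinh(ωt)} = ω/(s² - ω²), so L{sinh(5t)} = 5/(s² - 25)

Final answer: 5/(s² - 25)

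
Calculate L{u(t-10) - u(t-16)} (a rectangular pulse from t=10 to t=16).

L{u(t-a)} = e^(-as)/s. L{u(t-10) - u(t-16)} = (e^(-10s) - e^(-16s))/s

Final answer: (e^(-10s) - e^(-16s))/s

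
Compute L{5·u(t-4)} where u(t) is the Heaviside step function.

L{u(t-a)} = e^(-as)/s. Here a=4, so L{u(t-4)} = e^(-4s)/s, and L{5·u(t-4)} = 5·e^(-4s)/s

Final answer: 5·e^(-4s)/s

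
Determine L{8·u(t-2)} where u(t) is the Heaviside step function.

L{u(t-a)} = e^(-as)/s. Here a=2, so L{u(t-2)} = e^(-2s)/s, and L{8·u(t-2)} = 8·e^(-2s)/s

Final answer: 8·e^(-2s)/s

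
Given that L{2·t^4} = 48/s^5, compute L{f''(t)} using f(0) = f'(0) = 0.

L{f''(t)} = s²F(s) - sf(0) - f'(0) = s²·48/s^5 - 0 - 0 = 48/s^3

Final answer: 48/s^3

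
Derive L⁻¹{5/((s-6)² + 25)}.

Form: b/((s-a)² + b²) → e^(at)sin(bt). With a=6, b=5

Final answer: e^(6t)·sin(5t)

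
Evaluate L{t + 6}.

L{t + 6} = L{t} + 6·L{1} = 1/s² + 6/s

Final answer: 1/s² + 6/s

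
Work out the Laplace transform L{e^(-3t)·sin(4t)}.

L{e^(at)·sin(ωt)} = ω/((s-a)² + ω²), so L{e^(-3t)·sin(4t)} = 4/((s+3)² + 16)

Final answer: 4/((s+3)² + 16)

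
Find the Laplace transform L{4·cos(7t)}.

L{cos(ωt)} = s/(s² + ω²), so L{cos(7t)} = s/(s² + 49). Then L{4·cos(7t)} = 4·s/(s² + 49) = 4s/(s² + 49)

Final answer: 4s/(s² + 49)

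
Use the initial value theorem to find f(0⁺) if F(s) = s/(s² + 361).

f(0⁺) = lim_{s→∞} s·s/(s² + 361) = lim_{s→∞} s²/(s² + 361) = 1

Final answer: 1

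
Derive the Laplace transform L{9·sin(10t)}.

L{sin(ωt)} = ω/(s² + ω²), so L{sin(10t)} = 10/(s² + 100). Then L{9·sin(10t)} = 9·10/(s² + 100) = 90/(s² + 100)

Final answer: 90/(s² + 100)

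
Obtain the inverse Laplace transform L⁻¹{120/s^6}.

L⁻¹{n!/s^(n+1)} = t^n with n=5. So L⁻¹{120/s^6} = t^5

Final answer: t^5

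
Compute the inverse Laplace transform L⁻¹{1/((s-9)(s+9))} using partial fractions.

Decompose: A/(s-9) + B/(s+9). A = 1/18, B = -1/18. f(t) = (e^(9t) - e^(-9t))/18

Final answer: (e^(9t) - e^(-9t))/18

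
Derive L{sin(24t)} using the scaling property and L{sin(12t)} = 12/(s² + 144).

Using L{f(at)} = (1/a)F(s/a) with a=2: L{sin(24t)} = (1/2) · 12/((s/2)² + 144) = (1/2) · 12·4/(s² + 576) = 24/(s² + 576)

Final answer: 24/(s² + 576)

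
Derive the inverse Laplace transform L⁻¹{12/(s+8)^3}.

L⁻¹{n!/(s-a)^(n+1)} = t^n·e^(at) with n=2, a=-8. So L⁻¹{2/(s+8)^3} = t^2·e^(-8t), and L⁻¹{12/(s+8)^3} = (12/2)·t^2·e^(-8t) = 6·t^2·e^(-8t)

Final answer: 6·t^2·e^(-8t)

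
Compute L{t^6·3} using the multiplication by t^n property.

L{3} = 3/s. d^1/ds^1[1/s] = -1/s². d^2/ds^2[1/s] = 2/s^3. d^3/ds^3[1/s] = -6/s^4. d^4/ds^4[1/s] = 24/s^5. d^5/ds^5[1/s] = -120/s^6. d^6/ds^6[1/s] = 720/s^7. So L{t^6} = (-1)^{6}·720/s^7 = 720/s^7. Then L{t^6·3} = 3·720/s^7 = 2160/s^7

Final answer: 2160/s^7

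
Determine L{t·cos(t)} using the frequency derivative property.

L{cos(t)} = s/(s² + 1). Derivative: d/ds[s/(s² + 1)] = [(s² + 1) - s·2s]/(s² + 1)² = (1 - s²)/(s² + 1)². So L{t·cos(t)} = -F'(s) = (s² - 1)/(s² + 1)²

Final answer: (s² - 1)/(s² + 1)²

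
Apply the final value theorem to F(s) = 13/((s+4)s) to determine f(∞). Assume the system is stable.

f(∞) = lim_{s→0} sF(s) = lim_{s→0} 13/(s+4) = 13/4

Final answer: 13/4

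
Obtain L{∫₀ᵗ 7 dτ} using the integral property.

L{∫₀ᵗ f(τ)dτ} = F(s)/s with f(t) = 7. F(s) = 7/s, so L{∫₀ᵗ 7 dτ} = (7/s)/s = 7/s². (Check: ∫₀ᵗ 7 dτ = 7t.)

Final answer: 7/s²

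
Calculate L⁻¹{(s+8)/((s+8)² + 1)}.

Using frequency shift: L⁻¹{(s-a)/((s-a)² + b²)} = e^(at)cos(bt). Here a=-8, b=1

Final answer: e^(-8t)·cos(t)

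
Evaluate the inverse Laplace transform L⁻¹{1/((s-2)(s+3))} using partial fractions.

Decompose: A/(s-2) + B/(s+3). A = 1/5, B = -1/5. f(t) = (e^(2t) - e^(-3t))/5

Final answer: (e^(2t) - e^(-3t))/5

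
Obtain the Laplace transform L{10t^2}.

L{10t^2} = 10 · L{t^2} = 10 · 2/s^3 = 20/s^3

Final answer: 20/s^3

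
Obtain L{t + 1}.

L{t + 1} = L{t} + L{1} = 1/s² + 1/s

Final answer: 1/s² + 1/s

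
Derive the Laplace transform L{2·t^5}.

L{t^n} = n!/s^(n+1), so L{t^5} = 120/s^6. Then L{2·t^5} = 2·120/s^6 = 240/s^6

Final answer: 240/s^6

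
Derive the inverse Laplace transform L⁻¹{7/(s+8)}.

L⁻¹{1/(s-a)} = e^(at), so L⁻¹{1/(s+8)} = e^(-8t), and L⁻¹{7/(s+8)} = 7·e^(-8t)

Final answer: 7·e^(-8t)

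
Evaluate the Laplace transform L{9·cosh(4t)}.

L{cosh(ωt)} = s/(s² - ω²), so L{cosh(4t)} = s/(s² - 16). Then L{9·cosh(4t)} = 9·s/(s² - 16) = 9s/(s² - 16)

Final answer: 9s/(s² - 16)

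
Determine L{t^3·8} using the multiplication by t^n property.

L{8} = 8/s. d^1/ds^1[1/s] = -1/s². d^2/ds^2[1/s] = 2/s^3. d^3/ds^3[1/s] = -6/s^4. So L{t^3} = (-1)^{3}·-6/s^4 = 6/s^4. Then L{t^3·8} = 8·6/s^4 = 48/s^4

Final answer: 48/s^4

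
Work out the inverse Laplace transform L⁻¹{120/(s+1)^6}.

L⁻¹{n!/(s-a)^(n+1)} = t^n·e^(at), so L⁻¹{120/(s+1)^6} = t^5·e^(-t)

Final answer: t^5·e^(-t)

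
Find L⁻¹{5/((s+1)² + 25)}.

Form: b/((s-a)² + b²) → e^(at)sin(bt). With a=-1, b=5

Final answer: e^(-t)·sin(5t)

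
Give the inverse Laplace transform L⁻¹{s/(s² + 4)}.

L⁻¹{s/(s² + 4)} = cos(2t)

Final answer: cos(2t)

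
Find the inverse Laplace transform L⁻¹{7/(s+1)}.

L⁻¹{1/(s-a)} = e^(at), so L⁻¹{1/(s+1)} = e^(-t), and L⁻¹{7/(s+1)} = 7·e^(-t)

Final answer: 7·e^(-t)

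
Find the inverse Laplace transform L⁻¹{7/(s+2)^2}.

L⁻¹{n!/(s-a)^(n+1)} = t^n·e^(at) with n=1, a=-2. So L⁻¹{1/(s+2)^2} = t·e^(-2t), and L⁻¹{7/(s+2)^2} = (7/1)·t·e^(-2t) = 7·t·e^(-2t)

Final answer: 7·t·e^(-2t)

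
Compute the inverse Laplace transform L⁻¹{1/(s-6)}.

L⁻¹{1/(s-a)} = e^(at), so L⁻¹{1/(s-6)} = e^(6t)

Final answer: e^(6t)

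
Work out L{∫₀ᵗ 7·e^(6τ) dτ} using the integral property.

L{∫₀ᵗ f(τ)dτ} = F(s)/s with F(s) = 7/(s-6), so L{∫₀ᵗ 7·e^(6τ) dτ} = 7/(s(s-6))

Final answer: 7/(s(s-6))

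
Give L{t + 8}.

L{t + 8} = L{t} + 8·L{1} = 1/s² + 8/s

Final answer: 1/s² + 8/s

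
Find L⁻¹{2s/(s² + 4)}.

This is the form c·s/(s² + a²) with a = 2, c = 2. L⁻¹ = 2·cos(2t)

Final answer: 2·cos(2t)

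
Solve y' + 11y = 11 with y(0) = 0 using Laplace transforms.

sY + 11Y = 11/s. Y = 11/(s(s+11)). Partial fractions: Y = 1/s - 1/(s+11)

Final answer: y(t) = (1 - e^(-11t))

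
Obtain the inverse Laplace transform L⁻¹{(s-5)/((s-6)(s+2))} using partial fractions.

Using partial fractions, f(t) = (e^(6t) + 7e^(-2t))/8

Final answer: (e^(6t) + 7e^(-2t))/8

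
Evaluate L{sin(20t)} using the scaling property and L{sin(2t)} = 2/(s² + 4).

Using L{f(at)} = (1/a)F(s/a) with a=10: L{sin(20t)} = (1/10) · 2/((s/10)² + 4) = (1/10) · 2·100/(s² + 400) = 20/(s² + 400)

Final answer: 20/(s² + 400)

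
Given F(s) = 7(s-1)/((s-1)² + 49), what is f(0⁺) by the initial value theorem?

f(0⁺) = lim_{s→∞} sF(s) = lim_{s→∞} 7s(s-1)/((s-1)² + 49) = 7

Final answer: 7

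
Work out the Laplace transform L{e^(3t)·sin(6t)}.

L{e^(at)·sin(ωt)} = ω/((s-a)² + ω²), so L{e^(3t)·sin(6t)} = 6/((s-3)² + 36)

Final answer: 6/((s-3)² + 36)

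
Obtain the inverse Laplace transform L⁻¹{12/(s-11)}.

L⁻¹{1/(s-a)} = e^(at), so L⁻¹{1/(s-11)} = e^(11t), and L⁻¹{12/(s-11)} = 12·e^(11t)

Final answer: 12·e^(11t)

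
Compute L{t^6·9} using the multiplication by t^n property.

L{9} = 9/s. d^1/ds^1[1/s] = -1/s². d^2/ds^2[1/s] = 2/s^3. d^3/ds^3[1/s] = -6/s^4. d^4/ds^4[1/s] = 24/s^5. d^5/ds^5[1/s] = -120/s^6. d^6/ds^6[1/s] = 720/s^7. So L{t^6} = (-1)^{6}·720/s^7 = 720/s^7. Then L{t^6·9} = 9·720/s^7 = 6480/s^7

Final answer: 6480/s^7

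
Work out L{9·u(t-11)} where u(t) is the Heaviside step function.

L{u(t-a)} = e^(-as)/s. Here a=11, so L{u(t-11)} = e^(-11s)/s, and L{9·u(t-11)} = 9·e^(-11s)/s

Final answer: 9·e^(-11s)/s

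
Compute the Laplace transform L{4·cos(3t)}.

L{cos(ωt)} = s/(s² + ω²), so L{cos(3t)} = s/(s² + 9). Then L{4·cos(3t)} = 4·s/(s² + 9) = 4s/(s² + 9)

Final answer: 4s/(s² + 9)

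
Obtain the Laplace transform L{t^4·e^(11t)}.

L{t^n·e^(at)} = n!/(s-a)^(n+1), so L{t^4·e^(11t)} = 24/(s-11)^5

Final answer: 24/(s-11)^5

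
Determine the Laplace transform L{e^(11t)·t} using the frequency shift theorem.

L{e^(at)·t^n} = n!/(s-a)^(n+1), so L{e^(11t)·t} = 1/(s-11)^2

Final answer: 1/(s-11)^2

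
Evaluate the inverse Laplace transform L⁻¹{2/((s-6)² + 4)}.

Using frequency shift, L⁻¹{2/((s-6)² + 4)} = e^(6t)·sin(2t)

Final answer: e^(6t)·sin(2t)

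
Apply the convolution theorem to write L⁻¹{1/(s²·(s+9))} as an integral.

1/(s²·(s+9)) = (1/s^2)·(1/(s+9)) = L{t}·L{e^(-9t)}. So f(t) = t*e^(-9t) = ∫₀ᵗ τ·e^(-9(t-τ)) dτ

Final answer: ∫₀ᵗ τ·e^(-9(t-τ)) dτ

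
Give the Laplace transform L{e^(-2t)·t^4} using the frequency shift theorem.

L{e^(at)·t^n} = n!/(s-a)^(n+1), so L{e^(-2t)·t^4} = 24/(s+2)^5

Final answer: 24/(s+2)^5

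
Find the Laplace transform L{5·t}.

L{t^n} = n!/s^(n+1), so L{t} = 1/s^2. Then L{5·t} = 5·1/s^2 = 5/s^2

Final answer: 5/s^2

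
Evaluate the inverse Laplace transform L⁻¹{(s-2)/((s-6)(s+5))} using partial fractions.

Using partial fractions, f(t) = (4e^(6t) + 7e^(-5t))/11

Final answer: (4e^(6t) + 7e^(-5t))/11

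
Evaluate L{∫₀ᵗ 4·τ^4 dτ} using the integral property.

L{∫₀ᵗ f(τ)dτ} = F(s)/s with f(t) = 4t^4. F(s) = 96/s^5, so L{∫₀ᵗ 4·τ^4 dτ} = (96/s^5)/s = 96/s^6. (Check: ∫₀ᵗ 4·τ^4 dτ = 4t^5/5.)

Final answer: 96/s^6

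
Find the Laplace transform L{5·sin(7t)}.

L{sin(ωt)} = ω/(s² + ω²), so L{sin(7t)} = 7/(s² + 49). Then L{5·sin(7t)} = 5·7/(s² + 49) = 35/(s² + 49)

Final answer: 35/(s² + 49)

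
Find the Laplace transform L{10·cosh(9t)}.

L{cosh(ωt)} = s/(s² - ω²), so L{cosh(9t)} = s/(s² - 81). Then L{10·cosh(9t)} = 10·s/(s² - 81) = 10s/(s² - 81)

Final answer: 10s/(s² - 81)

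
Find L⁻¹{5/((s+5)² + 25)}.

Form: b/((s-a)² + b²) → e^(at)sin(bt). With a=-5, b=5

Final answer: e^(-5t)·sin(5t)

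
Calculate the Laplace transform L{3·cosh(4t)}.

L{cosh(ωt)} = s/(s² - ω²), so L{cosh(4t)} = s/(s² - 16). Then L{3·cosh(4t)} = 3·s/(s² - 16) = 3s/(s² - 16)

Final answer: 3s/(s² - 16)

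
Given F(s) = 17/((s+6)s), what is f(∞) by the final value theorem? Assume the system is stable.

f(∞) = lim_{s→0} sF(s) = lim_{s→0} 17/(s+6) = 17/6

Final answer: 17/6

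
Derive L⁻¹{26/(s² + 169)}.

This is the form c·a/(s² + a²) with a = 13, c = 2. L⁻¹ = 2·sin(13t)

Final answer: 2·sin(13t)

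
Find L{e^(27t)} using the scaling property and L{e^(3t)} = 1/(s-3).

Using L{f(at)} = (1/a)F(s/a) with a=9 and f(t) = e^(3t): L{e^(27t)} = (1/9) · 1/((s/9)-3) = (1/9) · 9/(s-27) = 1/(s-27)

Final answer: 1/(s-27)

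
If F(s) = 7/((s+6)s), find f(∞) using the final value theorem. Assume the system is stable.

f(∞) = lim_{s→0} sF(s) = lim_{s→0} 7/(s+6) = 7/6

Final answer: 7/6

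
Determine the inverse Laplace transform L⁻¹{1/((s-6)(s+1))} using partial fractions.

Decompose: A/(s-6) + B/(s+1). A = 1/7, B = -1/7. f(t) = (e^(6t) - e^(-t))/7

Final answer: (e^(6t) - e^(-t))/7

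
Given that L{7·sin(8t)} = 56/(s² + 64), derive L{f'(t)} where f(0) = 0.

L{f'(t)} = s·F(s) - f(0) = s·56/(s² + 64) - 0 = 56s/(s² + 64)

Final answer: 56s/(s² + 64)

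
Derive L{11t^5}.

L{t^n} = n!/s^(n+1). So L{11t^5} = 11·5!/s^6 = 1320/s^6

Final answer: 1320/s^6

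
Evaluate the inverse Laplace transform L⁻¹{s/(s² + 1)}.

L⁻¹{s/(s² + 1)} = cos(t)

Final answer: cos(t)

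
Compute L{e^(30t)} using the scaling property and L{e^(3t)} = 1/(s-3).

Using L{f(at)} = (1/a)F(s/a) with a=10 and f(t) = e^(3t): L{e^(30t)} = (1/10) · 1/((s/10)-3) = (1/10) · 10/(s-30) = 1/(s-30)

Final answer: 1/(s-30)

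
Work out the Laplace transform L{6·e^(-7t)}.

L{e^(at)} = 1/(s-a), so L{e^(-7t)} = 1/(s+7). Then L{6·e^(-7t)} = 6/(s+7)

Final answer: 6/(s+7)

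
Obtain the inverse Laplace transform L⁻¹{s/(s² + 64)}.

L⁻¹{s/(s² + 64)} = cos(8t)

Final answer: cos(8t)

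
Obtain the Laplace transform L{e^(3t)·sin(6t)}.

L{e^(at)·sin(ωt)} = ω/((s-a)² + ω²), so L{e^(3t)·sin(6t)} = 6/((s-3)² + 36)

Final answer: 6/((s-3)² + 36)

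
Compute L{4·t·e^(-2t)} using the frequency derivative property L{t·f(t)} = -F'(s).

L{e^(-2t)} = 1/(s+2). By frequency derivative: L{t·e^(-2t)} = -d/ds[1/(s+2)] = -(-1)/(s+2)² = 1/(s+2)². Then L{4·t·e^(-2t)} = 4·1/(s+2)² = 4/(s+2)²

Final answer: 4/(s+2)²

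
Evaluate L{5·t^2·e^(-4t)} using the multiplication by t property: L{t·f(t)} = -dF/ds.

Using L{t^n·e^(at)} = n!/(s-a)^(n+1), L{t^2·e^(-4t)} = 2/(s+4)^3, so L{5·t^2·e^(-4t)} = 5·2/(s+4)^3 = 10/(s+4)^3

Final answer: 10/(s+4)^3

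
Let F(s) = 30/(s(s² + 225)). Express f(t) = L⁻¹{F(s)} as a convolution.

30/(s(s² + 225)) = (1/s)·(30/(s² + 225)) = L{1}·L{2·sin(15t)}. So f(t) = 1*(2·sin(15t)) = ∫₀ᵗ 2·sin(15τ) dτ

Final answer: ∫₀ᵗ 2·sin(15τ) dτ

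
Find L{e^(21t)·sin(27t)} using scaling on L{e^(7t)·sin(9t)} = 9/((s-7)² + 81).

Scaling with a=3: L{e^(21t)·sin(27t)} = (1/3) · 9/((s/3-7)² + 81). Simplifying: 27/((s-21)² + 729)

Final answer: 27/((s-21)² + 729)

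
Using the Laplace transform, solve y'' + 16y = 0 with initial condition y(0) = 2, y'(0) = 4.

L{y''} + 16L{y} = 0. s²Y - 2s - 4 + 16Y = 0. Y(s² + 16) = 2s + 4. Y = (2s + 4)/(s² + 16). Inverting: y(t) = 2cos(4t) + sin(4t)

Final answer: y(t) = 2cos(4t) + sin(4t)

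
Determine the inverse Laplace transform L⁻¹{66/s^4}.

L⁻¹{n!/s^(n+1)} = t^n with n=3. So L⁻¹{6/s^4} = t^3, and L⁻¹{66/s^4} = (66/6)·t^3 = 11·t^3

Final answer: 11·t^3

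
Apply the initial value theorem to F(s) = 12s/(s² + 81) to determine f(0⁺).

f(0⁺) = lim_{s→∞} s·12s/(s² + 81) = lim_{s→∞} 12s²/(s² + 81) = 12

Final answer: 12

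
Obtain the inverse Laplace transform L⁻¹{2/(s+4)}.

L⁻¹{1/(s-a)} = e^(at), so L⁻¹{1/(s+4)} = e^(-4t), and L⁻¹{2/(s+4)} = 2·e^(-4t)

Final answer: 2·e^(-4t)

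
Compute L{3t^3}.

L{t^n} = n!/s^(n+1). So L{3t^3} = 3·3!/s^4 = 18/s^4

Final answer: 18/s^4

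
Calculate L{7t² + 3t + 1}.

L{7t² + 3t + 1} = 7·2/s³ + 3/s² + 1/s = 14/s³ + 3/s² + 1/s

Final answer: 14/s³ + 3/s² + 1/s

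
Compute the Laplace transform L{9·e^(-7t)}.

L{e^(at)} = 1/(s-a), so L{e^(-7t)} = 1/(s+7). Then L{9·e^(-7t)} = 9/(s+7)

Final answer: 9/(s+7)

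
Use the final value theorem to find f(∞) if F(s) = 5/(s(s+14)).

f(∞) = lim_{s→0} s·5/(s(s+14)) = lim_{s→0} 5/(s+14) = 5/14 = 5/14

Final answer: 5/14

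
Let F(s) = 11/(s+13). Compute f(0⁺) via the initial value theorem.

f(0⁺) = lim_{s→∞} s·11/(s+13) = lim_{s→∞} 11s/(s+13) = 11

Final answer: 11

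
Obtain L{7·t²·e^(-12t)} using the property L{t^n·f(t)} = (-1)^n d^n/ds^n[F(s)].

L{e^(-12t)} = 1/(s+12). d/ds[1/(s+12)] = -1/(s+12)². d²/ds²[1/(s+12)] = 2/(s+12)³. So L{t²·e^(-12t)} = (-1)² · 2/(s+12)³ = 2/(s+12)³. Then L{7·t²·e^(-12t)} = 7·2/(s+12)³ = 14/(s+12)³

Final answer: 14/(s+12)³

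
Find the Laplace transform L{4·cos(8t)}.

L{cos(ωt)} = s/(s² + ω²), so L{cos(8t)} = s/(s² + 64). Then L{4·cos(8t)} = 4·s/(s² + 64) = 4s/(s² + 64)

Final answer: 4s/(s² + 64)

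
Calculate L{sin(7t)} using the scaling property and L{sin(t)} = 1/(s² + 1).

Using L{f(at)} = (1/a)F(s/a) with a=7: L{sin(7t)} = (1/7) · 1/((s/7)² + 1) = (1/7) · 1·49/(s² + 49) = 7/(s² + 49)

Final answer: 7/(s² + 49)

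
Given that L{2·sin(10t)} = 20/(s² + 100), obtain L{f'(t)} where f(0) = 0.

L{f'(t)} = s·F(s) - f(0) = s·20/(s² + 100) - 0 = 20s/(s² + 100)

Final answer: 20s/(s² + 100)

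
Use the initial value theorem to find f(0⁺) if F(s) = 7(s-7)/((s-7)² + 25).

f(0⁺) = lim_{s→∞} sF(s) = lim_{s→∞} 7s(s-7)/((s-7)² + 25) = 7

Final answer: 7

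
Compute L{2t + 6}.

L{2t + 6} = 2·L{t} + 6·L{1} = 2/s² + 6/s

Final answer: 2/s² + 6/s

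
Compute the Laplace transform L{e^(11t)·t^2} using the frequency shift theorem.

L{e^(at)·t^n} = n!/(s-a)^(n+1), so L{e^(11t)·t^2} = 2/(s-11)^3

Final answer: 2/(s-11)^3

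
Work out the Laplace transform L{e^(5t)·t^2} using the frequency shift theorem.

L{e^(at)·t^n} = n!/(s-a)^(n+1), so L{e^(5t)·t^2} = 2/(s-5)^3

Final answer: 2/(s-5)^3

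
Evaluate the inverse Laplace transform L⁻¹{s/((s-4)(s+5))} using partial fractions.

Using partial fractions, f(t) = (4e^(4t) + 5e^(-5t))/9

Final answer: (4e^(4t) + 5e^(-5t))/9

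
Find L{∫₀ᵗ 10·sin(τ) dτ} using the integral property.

L{∫₀ᵗ f(τ)dτ} = F(s)/s with F(s) = 10/(s² + 1), so the result is (10/(s² + 1))/s = 10/(s(s² + 1))

Final answer: 10/(s(s² + 1))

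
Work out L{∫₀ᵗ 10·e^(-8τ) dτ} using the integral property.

L{∫₀ᵗ f(τ)dτ} = F(s)/s with F(s) = 10/(s+8), so L{∫₀ᵗ 10·e^(-8τ) dτ} = 10/(s(s+8))

Final answer: 10/(s(s+8))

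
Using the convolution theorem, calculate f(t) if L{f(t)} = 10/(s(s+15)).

10/(s(s+15)) = (10/s)·(1/(s+15)) = L{10}·L{e^(-15t)}. By convolution, f(t) = 10*e^(-15t) = ∫₀ᵗ 10·e^(-15τ) dτ = 10·(1 - e^(-15t))/15

Final answer: 10·(1 - e^(-15t))/15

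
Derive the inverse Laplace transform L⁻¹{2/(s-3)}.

L⁻¹{1/(s-a)} = e^(at), so L⁻¹{1/(s-3)} = e^(3t), and L⁻¹{2/(s-3)} = 2·e^(3t)

Final answer: 2·e^(3t)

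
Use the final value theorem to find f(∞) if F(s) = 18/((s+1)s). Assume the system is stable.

f(∞) = lim_{s→0} sF(s) = lim_{s→0} 18/(s+1) = 18

Final answer: 18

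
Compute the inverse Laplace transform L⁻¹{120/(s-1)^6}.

L⁻¹{n!/(s-a)^(n+1)} = t^n·e^(at), so L⁻¹{120/(s-1)^6} = t^5·e^t

Final answer: t^5·e^t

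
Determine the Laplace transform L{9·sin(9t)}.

L{sin(ωt)} = ω/(s² + ω²), so L{sin(9t)} = 9/(s² + 81). Then L{9·sin(9t)} = 9·9/(s² + 81) = 81/(s² + 81)

Final answer: 81/(s² + 81)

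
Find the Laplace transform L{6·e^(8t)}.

L{e^(at)} = 1/(s-a), so L{e^(8t)} = 1/(s-8). Then L{6·e^(8t)} = 6/(s-8)

Final answer: 6/(s-8)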